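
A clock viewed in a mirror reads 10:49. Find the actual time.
Reflection across the vertical (12-6) axis maps a hand at angle A degrees to (360 - A) degrees, which sends a reading of T minutes past 12:00 to (720 - T) minutes past 12:00.
Mirror reads 10:49 = 649 minutes past 12:00.
Actual time: (720 - 649) mod 720 = 71 minutes = 1:11.

Final answer: 1:11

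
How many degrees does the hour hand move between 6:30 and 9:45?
The hour hand moves 0.5 degrees per minute.
Time elapsed: 9:45 - 6:30 = 195 minutes
Angular displacement: 195 x 0.5 = 97.5 degrees

Final answer: 97.5 degrees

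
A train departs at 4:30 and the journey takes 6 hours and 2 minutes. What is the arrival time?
Starting time: 4:30
Adding 2 minutes to 30 minutes: 30 + 2 = 32 minutes
Adding 6 hours: 4 + 6 = 10
Final time: 10:32

Final answer: 10:32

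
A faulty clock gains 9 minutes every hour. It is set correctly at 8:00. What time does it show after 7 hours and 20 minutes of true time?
For every 60 true minutes, the faulty clock advances 60 + 9 = 69 minutes.
True elapsed: 7 hours and 20 minutes = 440 minutes.
Faulty clock advances: 440 x 69/60 = 506 minutes (drift: 66 minutes ahead).
Shown time: 8:00 + 506 minutes = 4:26.

Final answer: 4:26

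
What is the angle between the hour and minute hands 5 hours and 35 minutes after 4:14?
First find the time 5 hours and 35 minutes after 4:14.
Total minutes: 4 x 60 + 14 + 5 x 60 + 35 = 589.
589 mod 720 = 589 minutes = 9:49.
Now compute the angle at 9:49:
Hour hand: 9 x 30 + 49 x 0.5 = 294.5 degrees
Minute hand: 49 x 6 = 294 degrees
Difference: |294.5 - 294| = 0.5 degrees
The angle is 0.5 degrees

Final answer: 0.5 degrees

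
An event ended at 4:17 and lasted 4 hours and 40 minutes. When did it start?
Starting time: 4:17 = 257 total minutes past 12:00
Subtracting: 4 hours and 40 minutes = 280 minutes
257 - 280 = -23 (negative, add 12 hours = 720) = 697 minutes
= 11 hours and 37 minutes past 12:00 = 11:37

Final answer: 11:37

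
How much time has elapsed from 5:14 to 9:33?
From 5:14 to 9:33:
(9 x 60 + 33) - (5 x 60 + 14) = 573 - 314 = 259 minutes
= 4 hours and 19 minutes

Final answer: 4 hours and 19 minutes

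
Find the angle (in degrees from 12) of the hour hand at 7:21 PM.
The hour hand moves 30 degrees per hour and 0.5 degrees per minute.
At 7:21: (7) x 30 + 21 x 0.5 = 210 + 10.5 = 220.5 degrees

Final answer: 220.5 degrees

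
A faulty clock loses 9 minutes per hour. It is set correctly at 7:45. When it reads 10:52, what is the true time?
For every 60 true minutes, the faulty clock advances 51 minutes, so 1 faulty-clock minute corresponds to 60/51 true minutes.
From 7:45 to 10:52 on the faulty dial is 187 minutes.
True elapsed: 187 x 60/51 = 220 minutes = 3 hours and 40 minutes.
True time: 7:45 + 3 hours and 40 minutes = 11:25.

Final answer: 11:25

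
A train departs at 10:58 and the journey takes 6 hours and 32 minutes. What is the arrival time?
Starting time: 10:58
Adding 32 minutes to 58 minutes: 58 + 32 = 90 minutes = 1 hour and 30 minutes
Adding 6 hours: 10 + 6 + 1 (carry) = 17 - 12 = 5
Final time: 5:30

Final answer: 5:30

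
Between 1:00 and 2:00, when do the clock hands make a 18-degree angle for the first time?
At t minutes past 1:00, the hour hand is at 30 x 1 + 0.5t degrees and the minute hand is at 6t degrees.
The smaller angle between them is 18 degrees when |30H - 5.5t| = 18 or |30H - 5.5t| = 342.
With H = 1, solve 30 x 1 - 5.5t = +/- target for each target:
  t = (30 x 1 - 18) / 5.5 = 2.18
  t = (30 x 1 + 18) / 5.5 = 8.73
  t = (30 x 1 - 342) / 5.5 = -56.73 (outside (0, 60))
  t = (30 x 1 + 342) / 5.5 = 67.64 (outside (0, 60))
Valid solutions in (0, 60): {2.18, 8.73} minutes.
The first occurrence is t = 2.18 minutes.
The hands form a 18-degree angle at 2.18 minutes past 1:00.

Final answer: 2.18 minutes past 1:00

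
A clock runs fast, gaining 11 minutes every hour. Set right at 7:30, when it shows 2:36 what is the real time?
For every 60 true minutes, the faulty clock advances 71 minutes, so 1 faulty-clock minute corresponds to 60/71 true minutes.
From 7:30 to 2:36 on the faulty dial is 426 minutes.
True elapsed: 426 x 60/71 = 360 minutes = 6 hours.
True time: 7:30 + 6 hours = 1:30.

Final answer: 1:30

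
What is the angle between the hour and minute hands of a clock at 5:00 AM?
Hour hand position: 5 x 30 + 0 x 0.5 = 150 degrees
Minute hand position: 0 x 6 = 0 degrees
Difference: |150 - 0| = 150 degrees
The angle between the hands is 150 degrees

Final answer: 150 degrees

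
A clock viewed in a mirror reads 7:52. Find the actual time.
Reflection across the vertical (12-6) axis maps a hand at angle A degrees to (360 - A) degrees, which sends a reading of T minutes past 12:00 to (720 - T) minutes past 12:00.
Mirror reads 7:52 = 472 minutes past 12:00.
Actual time: (720 - 472) mod 720 = 248 minutes = 4:08.

Final answer: 4:08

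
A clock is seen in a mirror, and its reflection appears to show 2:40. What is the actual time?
Reflection across the vertical (12-6) axis maps a hand at angle A degrees to (360 - A) degrees, which sends a reading of T minutes past 12:00 to (720 - T) minutes past 12:00.
Mirror reads 2:40 = 160 minutes past 12:00.
Actual time: (720 - 160) mod 720 = 560 minutes = 9:20.

Final answer: 9:20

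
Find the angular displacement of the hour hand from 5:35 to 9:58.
The hour hand moves 0.5 degrees per minute.
Time elapsed: 9:58 - 5:35 = 263 minutes
Angular displacement: 263 x 0.5 = 131.5 degrees

Final answer: 131.5 degrees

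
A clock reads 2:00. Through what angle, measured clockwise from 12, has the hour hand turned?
The hour hand moves 30 degrees per hour and 0.5 degrees per minute.
At 2:00: (2) x 30 + 0 x 0.5 = 60 + 0 = 60 degrees

Final answer: 60 degrees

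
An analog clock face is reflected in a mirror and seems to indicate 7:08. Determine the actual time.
Reflection across the vertical (12-6) axis maps a hand at angle A degrees to (360 - A) degrees, which sends a reading of T minutes past 12:00 to (720 - T) minutes past 12:00.
Mirror reads 7:08 = 428 minutes past 12:00.
Actual time: (720 - 428) mod 720 = 292 minutes = 4:52.

Final answer: 4:52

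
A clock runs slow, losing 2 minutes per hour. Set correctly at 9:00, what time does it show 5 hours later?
For every 60 true minutes, the faulty clock advances 60 - 2 = 58 minutes.
True elapsed: 5 hours = 300 minutes.
Faulty clock advances: 300 x 58/60 = 290 minutes (drift: 10 minutes behind).
Shown time: 9:00 + 290 minutes = 1:50.

Final answer: 1:50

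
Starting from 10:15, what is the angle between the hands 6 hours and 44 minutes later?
First find the time 6 hours and 44 minutes after 10:15.
Total minutes: 10 x 60 + 15 + 6 x 60 + 44 = 1019.
1019 mod 720 = 299 minutes = 4:59.
Now compute the angle at 4:59:
Hour hand: 4 x 30 + 59 x 0.5 = 149.5 degrees
Minute hand: 59 x 6 = 354 degrees
Difference: |149.5 - 354| = 204.5 degrees
Smaller angle: 360 - 204.5 = 155.5 degrees

Final answer: 155.5 degrees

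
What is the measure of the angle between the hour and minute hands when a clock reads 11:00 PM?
Hour hand position: 11 x 30 + 0 x 0.5 = 330 degrees
Minute hand position: 0 x 6 = 0 degrees
Difference: |330 - 0| = 330 degrees
Since 330 > 180, the smaller angle is 360 - 330 = 30 degrees

Final answer: 30 degrees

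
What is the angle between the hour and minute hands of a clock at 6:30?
Hour hand position: 6 x 30 + 30 x 0.5 = 195 degrees
Minute hand position: 30 x 6 = 180 degrees
Difference: |195 - 180| = 15 degrees
The angle between the hands is 15 degrees

Final answer: 15 degrees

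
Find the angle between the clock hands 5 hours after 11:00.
First find the time 5 hours after 11:00.
Total minutes: 11 x 60 + 0 + 5 x 60 + 0 = 960.
960 mod 720 = 240 minutes = 4:00.
Now compute the angle at 4:00:
Hour hand: 4 x 30 + 0 x 0.5 = 120 degrees
Minute hand: 0 x 6 = 0 degrees
Difference: |120 - 0| = 120 degrees
The angle is 120 degrees

Final answer: 120 degrees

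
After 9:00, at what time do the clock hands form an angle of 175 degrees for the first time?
At t minutes past 9:00, the hour hand is at 30 x 9 + 0.5t degrees and the minute hand is at 6t degrees.
The smaller angle between them is 175 degrees when |30H - 5.5t| = 175 or |30H - 5.5t| = 185.
With H = 9, solve 30 x 9 - 5.5t = +/- target for each target:
  t = (30 x 9 - 175) / 5.5 = 17.27
  t = (30 x 9 + 175) / 5.5 = 80.91 (outside (0, 60))
  t = (30 x 9 - 185) / 5.5 = 15.45
  t = (30 x 9 + 185) / 5.5 = 82.73 (outside (0, 60))
Valid solutions in (0, 60): {15.45, 17.27} minutes.
The first occurrence is t = 15.45 minutes.
The hands form a 175-degree angle at 15.45 minutes past 9:00.

Final answer: 15.45 minutes past 9:00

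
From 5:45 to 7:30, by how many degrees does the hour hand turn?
The hour hand moves 0.5 degrees per minute.
Time elapsed: 7:30 - 5:45 = 105 minutes
Angular displacement: 105 x 0.5 = 52.5 degrees

Final answer: 52.5 degrees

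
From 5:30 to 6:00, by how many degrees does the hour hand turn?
The hour hand moves 0.5 degrees per minute.
Time elapsed: 6:00 - 5:30 = 30 minutes
Angular displacement: 30 x 0.5 = 15 degrees

Final answer: 15 degrees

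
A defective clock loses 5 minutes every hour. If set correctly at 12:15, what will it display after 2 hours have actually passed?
For every 60 true minutes, the faulty clock advances 60 - 5 = 55 minutes.
True elapsed: 2 hours = 120 minutes.
Faulty clock advances: 120 x 55/60 = 110 minutes (drift: 10 minutes behind).
Shown time: 12:15 + 110 minutes = 2:05.

Final answer: 2:05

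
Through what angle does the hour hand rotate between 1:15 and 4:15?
The hour hand moves 0.5 degrees per minute.
Time elapsed: 4:15 - 1:15 = 180 minutes
Angular displacement: 180 x 0.5 = 90 degrees

Final answer: 90 degrees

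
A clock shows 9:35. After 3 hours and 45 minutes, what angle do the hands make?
First find the time 3 hours and 45 minutes after 9:35.
Total minutes: 9 x 60 + 35 + 3 x 60 + 45 = 800.
800 mod 720 = 80 minutes = 1:20.
Now compute the angle at 1:20:
Hour hand: 1 x 30 + 20 x 0.5 = 40 degrees
Minute hand: 20 x 6 = 120 degrees
Difference: |40 - 120| = 80 degrees
The angle is 80 degrees

Final answer: 80 degrees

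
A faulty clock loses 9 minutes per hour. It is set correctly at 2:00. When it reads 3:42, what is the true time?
For every 60 true minutes, the faulty clock advances 51 minutes, so 1 faulty-clock minute corresponds to 60/51 true minutes.
From 2:00 to 3:42 on the faulty dial is 102 minutes.
True elapsed: 102 x 60/51 = 120 minutes = 2 hours.
True time: 2:00 + 2 hours = 4:00.

Final answer: 4:00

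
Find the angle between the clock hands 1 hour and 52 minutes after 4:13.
First find the time 1 hour and 52 minutes after 4:13.
Total minutes: 4 x 60 + 13 + 1 x 60 + 52 = 365.
365 mod 720 = 365 minutes = 6:05.
Now compute the angle at 6:05:
Hour hand: 6 x 30 + 5 x 0.5 = 182.5 degrees
Minute hand: 5 x 6 = 30 degrees
Difference: |182.5 - 30| = 152.5 degrees
The angle is 152.5 degrees

Final answer: 152.5 degrees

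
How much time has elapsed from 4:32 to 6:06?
From 4:32 to 6:06:
(6 x 60 + 6) - (4 x 60 + 32) = 366 - 272 = 94 minutes
= 1 hour and 34 minutes

Final answer: 1 hour and 34 minutes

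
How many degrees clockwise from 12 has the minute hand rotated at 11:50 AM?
The minute hand moves 6 degrees per minute.
At 11:50: 50 x 6 = 300 degrees

Final answer: 300 degrees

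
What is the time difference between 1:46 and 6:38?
From 1:46 to 6:38:
(6 x 60 + 38) - (1 x 60 + 46) = 398 - 106 = 292 minutes
= 4 hours and 52 minutes

Final answer: 4 hours and 52 minutes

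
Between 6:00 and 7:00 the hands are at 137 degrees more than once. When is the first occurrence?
At t minutes past 6:00, the hour hand is at 30 x 6 + 0.5t degrees and the minute hand is at 6t degrees.
The smaller angle between them is 137 degrees when |30H - 5.5t| = 137 or |30H - 5.5t| = 223.
With H = 6, solve 30 x 6 - 5.5t = +/- target for each target:
  t = (30 x 6 - 137) / 5.5 = 7.82
  t = (30 x 6 + 137) / 5.5 = 57.64
  t = (30 x 6 - 223) / 5.5 = -7.82 (outside (0, 60))
  t = (30 x 6 + 223) / 5.5 = 73.27 (outside (0, 60))
Valid solutions in (0, 60): {7.82, 57.64} minutes.
The first occurrence is t = 7.82 minutes.
The hands form a 137-degree angle at 7.82 minutes past 6:00.

Final answer: 7.82 minutes past 6:00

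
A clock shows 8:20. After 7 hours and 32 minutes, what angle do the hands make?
First find the time 7 hours and 32 minutes after 8:20.
Total minutes: 8 x 60 + 20 + 7 x 60 + 32 = 952.
952 mod 720 = 232 minutes = 3:52.
Now compute the angle at 3:52:
Hour hand: 3 x 30 + 52 x 0.5 = 116 degrees
Minute hand: 52 x 6 = 312 degrees
Difference: |116 - 312| = 196 degrees
Smaller angle: 360 - 196 = 164 degrees

Final answer: 164 degrees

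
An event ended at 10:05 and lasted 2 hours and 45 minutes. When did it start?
Starting time: 10:05 = 605 total minutes past 12:00
Subtracting: 2 hours and 45 minutes = 165 minutes
605 - 165 = 440 minutes
= 7 hours and 20 minutes past 12:00 = 7:20

Final answer: 7:20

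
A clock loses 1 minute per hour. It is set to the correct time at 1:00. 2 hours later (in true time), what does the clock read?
For every 60 true minutes, the faulty clock advances 60 - 1 = 59 minutes.
True elapsed: 2 hours = 120 minutes.
Faulty clock advances: 120 x 59/60 = 118 minutes (drift: 2 minutes behind).
Shown time: 1:00 + 118 minutes = 2:58.

Final answer: 2:58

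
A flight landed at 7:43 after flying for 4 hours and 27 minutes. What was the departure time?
Starting time: 7:43 = 463 total minutes past 12:00
Subtracting: 4 hours and 27 minutes = 267 minutes
463 - 267 = 196 minutes
= 3 hours and 16 minutes past 12:00 = 3:16

Final answer: 3:16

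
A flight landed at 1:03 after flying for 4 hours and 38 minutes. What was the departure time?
Starting time: 1:03 = 63 total minutes past 12:00
Subtracting: 4 hours and 38 minutes = 278 minutes
63 - 278 = -215 (negative, add 12 hours = 720) = 505 minutes
= 8 hours and 25 minutes past 12:00 = 8:25

Final answer: 8:25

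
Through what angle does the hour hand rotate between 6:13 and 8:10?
The hour hand moves 0.5 degrees per minute.
Time elapsed: 8:10 - 6:13 = 117 minutes
Angular displacement: 117 x 0.5 = 58.5 degrees

Final answer: 58.5 degrees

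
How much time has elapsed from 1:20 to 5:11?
From 1:20 to 5:11:
(5 x 60 + 11) - (1 x 60 + 20) = 311 - 80 = 231 minutes
= 3 hours and 51 minutes

Final answer: 3 hours and 51 minutes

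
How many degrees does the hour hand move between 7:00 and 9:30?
The hour hand moves 0.5 degrees per minute.
Time elapsed: 9:30 - 7:00 = 150 minutes
Angular displacement: 150 x 0.5 = 75 degrees

Final answer: 75 degrees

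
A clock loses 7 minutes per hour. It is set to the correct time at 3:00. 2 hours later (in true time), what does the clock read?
For every 60 true minutes, the faulty clock advances 60 - 7 = 53 minutes.
True elapsed: 2 hours = 120 minutes.
Faulty clock advances: 120 x 53/60 = 106 minutes (drift: 14 minutes behind).
Shown time: 3:00 + 106 minutes = 4:46.

Final answer: 4:46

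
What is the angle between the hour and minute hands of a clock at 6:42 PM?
Hour hand position: 6 x 30 + 42 x 0.5 = 201 degrees
Minute hand position: 42 x 6 = 252 degrees
Difference: |201 - 252| = 51 degrees
The angle between the hands is 51 degrees

Final answer: 51 degrees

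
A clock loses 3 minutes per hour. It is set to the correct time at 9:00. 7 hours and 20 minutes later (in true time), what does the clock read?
For every 60 true minutes, the faulty clock advances 60 - 3 = 57 minutes.
True elapsed: 7 hours and 20 minutes = 440 minutes.
Faulty clock advances: 440 x 57/60 = 418 minutes (drift: 22 minutes behind).
Shown time: 9:00 + 418 minutes = 3:58.

Final answer: 3:58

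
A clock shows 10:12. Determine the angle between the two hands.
Hour hand position: 10 x 30 + 12 x 0.5 = 306 degrees
Minute hand position: 12 x 6 = 72 degrees
Difference: |306 - 72| = 234 degrees
Since 234 > 180, the smaller angle is 360 - 234 = 126 degrees

Final answer: 126 degrees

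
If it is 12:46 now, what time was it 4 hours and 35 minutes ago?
Starting time: 12:46 = 46 total minutes past 12:00
Subtracting: 4 hours and 35 minutes = 275 minutes
46 - 275 = -229 (negative, add 12 hours = 720) = 491 minutes
= 8 hours and 11 minutes past 12:00 = 8:11

Final answer: 8:11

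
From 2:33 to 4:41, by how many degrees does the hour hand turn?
The hour hand moves 0.5 degrees per minute.
Time elapsed: 4:41 - 2:33 = 128 minutes
Angular displacement: 128 x 0.5 = 64 degrees

Final answer: 64 degrees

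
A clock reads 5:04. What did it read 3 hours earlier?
Starting time: 5:04 = 304 total minutes past 12:00
Subtracting: 3 hours = 180 minutes
304 - 180 = 124 minutes
= 2 hours and 4 minutes past 12:00 = 2:04

Final answer: 2:04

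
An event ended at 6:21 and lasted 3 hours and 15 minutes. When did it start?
Starting time: 6:21 = 381 total minutes past 12:00
Subtracting: 3 hours and 15 minutes = 195 minutes
381 - 195 = 186 minutes
= 3 hours and 6 minutes past 12:00 = 3:06

Final answer: 3:06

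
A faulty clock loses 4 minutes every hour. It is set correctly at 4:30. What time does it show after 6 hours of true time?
For every 60 true minutes, the faulty clock advances 60 - 4 = 56 minutes.
True elapsed: 6 hours = 360 minutes.
Faulty clock advances: 360 x 56/60 = 336 minutes (drift: 24 minutes behind).
Shown time: 4:30 + 336 minutes = 10:06.

Final answer: 10:06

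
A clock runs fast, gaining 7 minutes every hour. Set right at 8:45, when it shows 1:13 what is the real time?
For every 60 true minutes, the faulty clock advances 67 minutes, so 1 faulty-clock minute corresponds to 60/67 true minutes.
From 8:45 to 1:13 on the faulty dial is 268 minutes.
True elapsed: 268 x 60/67 = 240 minutes = 4 hours.
True time: 8:45 + 4 hours = 12:45.

Final answer: 12:45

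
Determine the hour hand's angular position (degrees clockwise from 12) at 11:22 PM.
The hour hand moves 30 degrees per hour and 0.5 degrees per minute.
At 11:22: (11) x 30 + 22 x 0.5 = 330 + 11 = 341 degrees

Final answer: 341 degrees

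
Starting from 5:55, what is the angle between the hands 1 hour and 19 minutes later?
First find the time 1 hour and 19 minutes after 5:55.
Total minutes: 5 x 60 + 55 + 1 x 60 + 19 = 434.
434 mod 720 = 434 minutes = 7:14.
Now compute the angle at 7:14:
Hour hand: 7 x 30 + 14 x 0.5 = 217 degrees
Minute hand: 14 x 6 = 84 degrees
Difference: |217 - 84| = 133 degrees
The angle is 133 degrees

Final answer: 133 degrees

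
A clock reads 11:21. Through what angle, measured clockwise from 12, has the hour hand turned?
The hour hand moves 30 degrees per hour and 0.5 degrees per minute.
At 11:21: (11) x 30 + 21 x 0.5 = 330 + 10.5 = 340.5 degrees

Final answer: 340.5 degrees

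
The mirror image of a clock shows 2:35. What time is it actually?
Reflection across the vertical (12-6) axis maps a hand at angle A degrees to (360 - A) degrees, which sends a reading of T minutes past 12:00 to (720 - T) minutes past 12:00.
Mirror reads 2:35 = 155 minutes past 12:00.
Actual time: (720 - 155) mod 720 = 565 minutes = 9:25.

Final answer: 9:25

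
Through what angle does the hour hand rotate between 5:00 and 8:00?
The hour hand moves 0.5 degrees per minute.
Time elapsed: 8:00 - 5:00 = 180 minutes
Angular displacement: 180 x 0.5 = 90 degrees

Final answer: 90 degrees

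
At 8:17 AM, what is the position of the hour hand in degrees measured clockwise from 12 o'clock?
The hour hand moves 30 degrees per hour and 0.5 degrees per minute.
At 8:17: (8) x 30 + 17 x 0.5 = 240 + 8.5 = 248.5 degrees

Final answer: 248.5 degrees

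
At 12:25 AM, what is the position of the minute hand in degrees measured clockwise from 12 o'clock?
The minute hand moves 6 degrees per minute.
At 12:25: 25 x 6 = 150 degrees

Final answer: 150 degrees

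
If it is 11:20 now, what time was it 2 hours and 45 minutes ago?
Starting time: 11:20 = 680 total minutes past 12:00
Subtracting: 2 hours and 45 minutes = 165 minutes
680 - 165 = 515 minutes
= 8 hours and 35 minutes past 12:00 = 8:35

Final answer: 8:35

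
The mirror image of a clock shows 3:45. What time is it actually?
Reflection across the vertical (12-6) axis maps a hand at angle A degrees to (360 - A) degrees, which sends a reading of T minutes past 12:00 to (720 - T) minutes past 12:00.
Mirror reads 3:45 = 225 minutes past 12:00.
Actual time: (720 - 225) mod 720 = 495 minutes = 8:15.

Final answer: 8:15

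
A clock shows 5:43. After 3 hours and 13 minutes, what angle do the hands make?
First find the time 3 hours and 13 minutes after 5:43.
Total minutes: 5 x 60 + 43 + 3 x 60 + 13 = 536.
536 mod 720 = 536 minutes = 8:56.
Now compute the angle at 8:56:
Hour hand: 8 x 30 + 56 x 0.5 = 268 degrees
Minute hand: 56 x 6 = 336 degrees
Difference: |268 - 336| = 68 degrees
The angle is 68 degrees

Final answer: 68 degrees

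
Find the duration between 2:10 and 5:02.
From 2:10 to 5:02:
(5 x 60 + 2) - (2 x 60 + 10) = 302 - 130 = 172 minutes
= 2 hours and 52 minutes

Final answer: 2 hours and 52 minutes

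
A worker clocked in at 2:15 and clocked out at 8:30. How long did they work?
From 2:15 to 8:30:
(8 x 60 + 30) - (2 x 60 + 15) = 510 - 135 = 375 minutes
= 6 hours and 15 minutes

Final answer: 6 hours and 15 minutes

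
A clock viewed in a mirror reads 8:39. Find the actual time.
Reflection across the vertical (12-6) axis maps a hand at angle A degrees to (360 - A) degrees, which sends a reading of T minutes past 12:00 to (720 - T) minutes past 12:00.
Mirror reads 8:39 = 519 minutes past 12:00.
Actual time: (720 - 519) mod 720 = 201 minutes = 3:21.

Final answer: 3:21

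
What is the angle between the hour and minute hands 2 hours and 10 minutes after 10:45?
First find the time 2 hours and 10 minutes after 10:45.
Total minutes: 10 x 60 + 45 + 2 x 60 + 10 = 775.
775 mod 720 = 55 minutes = 12:55.
Now compute the angle at 12:55:
Hour hand: 0 x 30 + 55 x 0.5 = 27.5 degrees
Minute hand: 55 x 6 = 330 degrees
Difference: |27.5 - 330| = 302.5 degrees
Smaller angle: 360 - 302.5 = 57.5 degrees

Final answer: 57.5 degrees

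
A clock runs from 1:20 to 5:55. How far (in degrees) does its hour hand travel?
The hour hand moves 0.5 degrees per minute.
Time elapsed: 5:55 - 1:20 = 275 minutes
Angular displacement: 275 x 0.5 = 137.5 degrees

Final answer: 137.5 degrees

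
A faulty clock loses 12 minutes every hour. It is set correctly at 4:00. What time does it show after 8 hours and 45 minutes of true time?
For every 60 true minutes, the faulty clock advances 60 - 12 = 48 minutes.
True elapsed: 8 hours and 45 minutes = 525 minutes.
Faulty clock advances: 525 x 48/60 = 420 minutes (drift: 105 minutes behind).
Shown time: 4:00 + 420 minutes = 11:00.

Final answer: 11:00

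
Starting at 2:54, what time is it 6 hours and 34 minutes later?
Starting time: 2:54
Adding 34 minutes to 54 minutes: 54 + 34 = 88 minutes = 1 hour and 28 minutes
Adding 6 hours: 2 + 6 + 1 (carry) = 9
Final time: 9:28

Final answer: 9:28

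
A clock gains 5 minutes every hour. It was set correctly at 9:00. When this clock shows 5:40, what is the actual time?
For every 60 true minutes, the faulty clock advances 65 minutes, so 1 faulty-clock minute corresponds to 60/65 true minutes.
From 9:00 to 5:40 on the faulty dial is 520 minutes.
True elapsed: 520 x 60/65 = 480 minutes = 8 hours.
True time: 9:00 + 8 hours = 5:00.

Final answer: 5:00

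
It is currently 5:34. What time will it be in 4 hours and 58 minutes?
Starting time: 5:34
Adding 58 minutes to 34 minutes: 34 + 58 = 92 minutes = 1 hour and 32 minutes
Adding 4 hours: 5 + 4 + 1 (carry) = 10
Final time: 10:32

Final answer: 10:32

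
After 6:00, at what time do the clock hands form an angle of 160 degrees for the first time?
At t minutes past 6:00, the hour hand is at 30 x 6 + 0.5t degrees and the minute hand is at 6t degrees.
The smaller angle between them is 160 degrees when |30H - 5.5t| = 160 or |30H - 5.5t| = 200.
With H = 6, solve 30 x 6 - 5.5t = +/- target for each target:
  t = (30 x 6 - 160) / 5.5 = 3.64
  t = (30 x 6 + 160) / 5.5 = 61.82 (outside (0, 60))
  t = (30 x 6 - 200) / 5.5 = -3.64 (outside (0, 60))
  t = (30 x 6 + 200) / 5.5 = 69.09 (outside (0, 60))
Valid solutions in (0, 60): {3.64} minutes.
The first occurrence is t = 3.64 minutes.
The hands form a 160-degree angle at 3.64 minutes past 6:00.

Final answer: 3.64 minutes past 6:00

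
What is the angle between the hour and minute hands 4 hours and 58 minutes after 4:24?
First find the time 4 hours and 58 minutes after 4:24.
Total minutes: 4 x 60 + 24 + 4 x 60 + 58 = 562.
562 mod 720 = 562 minutes = 9:22.
Now compute the angle at 9:22:
Hour hand: 9 x 30 + 22 x 0.5 = 281 degrees
Minute hand: 22 x 6 = 132 degrees
Difference: |281 - 132| = 149 degrees
The angle is 149 degrees

Final answer: 149 degrees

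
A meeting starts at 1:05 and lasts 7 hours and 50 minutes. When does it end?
Starting time: 1:05
Adding 50 minutes to 5 minutes: 5 + 50 = 55 minutes
Adding 7 hours: 1 + 7 = 8
Final time: 8:55

Final answer: 8:55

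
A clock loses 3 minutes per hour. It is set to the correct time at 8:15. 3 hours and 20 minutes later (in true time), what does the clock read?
For every 60 true minutes, the faulty clock advances 60 - 3 = 57 minutes.
True elapsed: 3 hours and 20 minutes = 200 minutes.
Faulty clock advances: 200 x 57/60 = 190 minutes (drift: 10 minutes behind).
Shown time: 8:15 + 190 minutes = 11:25.

Final answer: 11:25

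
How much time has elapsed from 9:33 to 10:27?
From 9:33 to 10:27:
(10 x 60 + 27) - (9 x 60 + 33) = 627 - 573 = 54 minutes
= 54 minutes

Final answer: 54 minutes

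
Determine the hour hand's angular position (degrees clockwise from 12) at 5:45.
The hour hand moves 30 degrees per hour and 0.5 degrees per minute.
At 5:45: (5) x 30 + 45 x 0.5 = 150 + 22.5 = 172.5 degrees

Final answer: 172.5 degrees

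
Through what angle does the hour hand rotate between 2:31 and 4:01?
The hour hand moves 0.5 degrees per minute.
Time elapsed: 4:01 - 2:31 = 90 minutes
Angular displacement: 90 x 0.5 = 45 degrees

Final answer: 45 degrees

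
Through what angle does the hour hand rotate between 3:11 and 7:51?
The hour hand moves 0.5 degrees per minute.
Time elapsed: 7:51 - 3:11 = 280 minutes
Angular displacement: 280 x 0.5 = 140 degrees

Final answer: 140 degrees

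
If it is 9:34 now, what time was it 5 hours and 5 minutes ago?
Starting time: 9:34 = 574 total minutes past 12:00
Subtracting: 5 hours and 5 minutes = 305 minutes
574 - 305 = 269 minutes
= 4 hours and 29 minutes past 12:00 = 4:29

Final answer: 4:29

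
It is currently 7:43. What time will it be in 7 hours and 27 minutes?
Starting time: 7:43
Adding 27 minutes to 43 minutes: 43 + 27 = 70 minutes = 1 hour and 10 minutes
Adding 7 hours: 7 + 7 + 1 (carry) = 15 - 12 = 3
Final time: 3:10

Final answer: 3:10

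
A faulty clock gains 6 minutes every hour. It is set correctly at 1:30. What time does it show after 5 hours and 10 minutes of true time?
For every 60 true minutes, the faulty clock advances 60 + 6 = 66 minutes.
True elapsed: 5 hours and 10 minutes = 310 minutes.
Faulty clock advances: 310 x 66/60 = 341 minutes (drift: 31 minutes ahead).
Shown time: 1:30 + 341 minutes = 7:11.

Final answer: 7:11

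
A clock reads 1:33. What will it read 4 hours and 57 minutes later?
Starting time: 1:33
Adding 57 minutes to 33 minutes: 33 + 57 = 90 minutes = 1 hour and 30 minutes
Adding 4 hours: 1 + 4 + 1 (carry) = 6
Final time: 6:30

Final answer: 6:30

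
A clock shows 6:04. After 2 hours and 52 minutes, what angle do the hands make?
First find the time 2 hours and 52 minutes after 6:04.
Total minutes: 6 x 60 + 4 + 2 x 60 + 52 = 536.
536 mod 720 = 536 minutes = 8:56.
Now compute the angle at 8:56:
Hour hand: 8 x 30 + 56 x 0.5 = 268 degrees
Minute hand: 56 x 6 = 336 degrees
Difference: |268 - 336| = 68 degrees
The angle is 68 degrees

Final answer: 68 degrees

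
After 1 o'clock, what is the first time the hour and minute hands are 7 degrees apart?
At t minutes past 1:00, the hour hand is at 30 x 1 + 0.5t degrees and the minute hand is at 6t degrees.
The smaller angle between them is 7 degrees when |30H - 5.5t| = 7 or |30H - 5.5t| = 353.
With H = 1, solve 30 x 1 - 5.5t = +/- target for each target:
  t = (30 x 1 - 7) / 5.5 = 4.18
  t = (30 x 1 + 7) / 5.5 = 6.73
  t = (30 x 1 - 353) / 5.5 = -58.73 (outside (0, 60))
  t = (30 x 1 + 353) / 5.5 = 69.64 (outside (0, 60))
Valid solutions in (0, 60): {4.18, 6.73} minutes.
The first occurrence is t = 4.18 minutes.
The hands form a 7-degree angle at 4.18 minutes past 1:00.

Final answer: 4.18 minutes past 1:00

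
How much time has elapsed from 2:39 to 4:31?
From 2:39 to 4:31:
(4 x 60 + 31) - (2 x 60 + 39) = 271 - 159 = 112 minutes
= 1 hour and 52 minutes

Final answer: 1 hour and 52 minutes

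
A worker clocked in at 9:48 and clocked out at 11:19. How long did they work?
From 9:48 to 11:19:
(11 x 60 + 19) - (9 x 60 + 48) = 679 - 588 = 91 minutes
= 1 hour and 31 minutes

Final answer: 1 hour and 31 minutes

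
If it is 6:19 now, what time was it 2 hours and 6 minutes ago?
Starting time: 6:19 = 379 total minutes past 12:00
Subtracting: 2 hours and 6 minutes = 126 minutes
379 - 126 = 253 minutes
= 4 hours and 13 minutes past 12:00 = 4:13

Final answer: 4:13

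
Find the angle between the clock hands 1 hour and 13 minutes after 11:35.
First find the time 1 hour and 13 minutes after 11:35.
Total minutes: 11 x 60 + 35 + 1 x 60 + 13 = 768.
768 mod 720 = 48 minutes = 12:48.
Now compute the angle at 12:48:
Hour hand: 0 x 30 + 48 x 0.5 = 24 degrees
Minute hand: 48 x 6 = 288 degrees
Difference: |24 - 288| = 264 degrees
Smaller angle: 360 - 264 = 96 degrees

Final answer: 96 degrees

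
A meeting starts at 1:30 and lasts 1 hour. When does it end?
Starting time: 1:30
Adding 0 minutes to 30 minutes: 30 + 0 = 30 minutes
Adding 1 hour: 1 + 1 = 2
Final time: 2:30

Final answer: 2:30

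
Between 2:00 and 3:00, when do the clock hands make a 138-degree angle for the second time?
At t minutes past 2:00, the hour hand is at 30 x 2 + 0.5t degrees and the minute hand is at 6t degrees.
The smaller angle between them is 138 degrees when |30H - 5.5t| = 138 or |30H - 5.5t| = 222.
With H = 2, solve 30 x 2 - 5.5t = +/- target for each target:
  t = (30 x 2 - 138) / 5.5 = -14.18 (outside (0, 60))
  t = (30 x 2 + 138) / 5.5 = 36
  t = (30 x 2 - 222) / 5.5 = -29.45 (outside (0, 60))
  t = (30 x 2 + 222) / 5.5 = 51.27
Valid solutions in (0, 60): {36, 51.27} minutes.
The second occurrence is t = 51.27 minutes.
The hands form a 138-degree angle at 51.27 minutes past 2:00.

Final answer: 51.27 minutes past 2:00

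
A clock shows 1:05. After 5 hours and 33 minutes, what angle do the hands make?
First find the time 5 hours and 33 minutes after 1:05.
Total minutes: 1 x 60 + 5 + 5 x 60 + 33 = 398.
398 mod 720 = 398 minutes = 6:38.
Now compute the angle at 6:38:
Hour hand: 6 x 30 + 38 x 0.5 = 199 degrees
Minute hand: 38 x 6 = 228 degrees
Difference: |199 - 228| = 29 degrees
The angle is 29 degrees

Final answer: 29 degrees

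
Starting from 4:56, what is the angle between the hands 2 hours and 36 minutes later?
First find the time 2 hours and 36 minutes after 4:56.
Total minutes: 4 x 60 + 56 + 2 x 60 + 36 = 452.
452 mod 720 = 452 minutes = 7:32.
Now compute the angle at 7:32:
Hour hand: 7 x 30 + 32 x 0.5 = 226 degrees
Minute hand: 32 x 6 = 192 degrees
Difference: |226 - 192| = 34 degrees
The angle is 34 degrees

Final answer: 34 degrees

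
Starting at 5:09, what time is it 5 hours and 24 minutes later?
Starting time: 5:09
Adding 24 minutes to 9 minutes: 9 + 24 = 33 minutes
Adding 5 hours: 5 + 5 = 10
Final time: 10:33

Final answer: 10:33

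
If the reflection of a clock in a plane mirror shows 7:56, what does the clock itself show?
Reflection across the vertical (12-6) axis maps a hand at angle A degrees to (360 - A) degrees, which sends a reading of T minutes past 12:00 to (720 - T) minutes past 12:00.
Mirror reads 7:56 = 476 minutes past 12:00.
Actual time: (720 - 476) mod 720 = 244 minutes = 4:04.

Final answer: 4:04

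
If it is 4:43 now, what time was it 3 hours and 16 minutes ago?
Starting time: 4:43 = 283 total minutes past 12:00
Subtracting: 3 hours and 16 minutes = 196 minutes
283 - 196 = 87 minutes
= 1 hour and 27 minutes past 12:00 = 1:27

Final answer: 1:27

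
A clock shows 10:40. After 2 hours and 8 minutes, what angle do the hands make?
First find the time 2 hours and 8 minutes after 10:40.
Total minutes: 10 x 60 + 40 + 2 x 60 + 8 = 768.
768 mod 720 = 48 minutes = 12:48.
Now compute the angle at 12:48:
Hour hand: 0 x 30 + 48 x 0.5 = 24 degrees
Minute hand: 48 x 6 = 288 degrees
Difference: |24 - 288| = 264 degrees
Smaller angle: 360 - 264 = 96 degrees

Final answer: 96 degrees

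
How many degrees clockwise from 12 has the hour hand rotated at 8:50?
The hour hand moves 30 degrees per hour and 0.5 degrees per minute.
At 8:50: (8) x 30 + 50 x 0.5 = 240 + 25 = 265 degrees

Final answer: 265 degrees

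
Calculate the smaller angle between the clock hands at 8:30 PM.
Hour hand position: 8 x 30 + 30 x 0.5 = 255 degrees
Minute hand position: 30 x 6 = 180 degrees
Difference: |255 - 180| = 75 degrees
The angle between the hands is 75 degrees

Final answer: 75 degrees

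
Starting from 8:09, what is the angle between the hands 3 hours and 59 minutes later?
First find the time 3 hours and 59 minutes after 8:09.
Total minutes: 8 x 60 + 9 + 3 x 60 + 59 = 728.
728 mod 720 = 8 minutes = 12:08.
Now compute the angle at 12:08:
Hour hand: 0 x 30 + 8 x 0.5 = 4 degrees
Minute hand: 8 x 6 = 48 degrees
Difference: |4 - 48| = 44 degrees
The angle is 44 degrees

Final answer: 44 degrees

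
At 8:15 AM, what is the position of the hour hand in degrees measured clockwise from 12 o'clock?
The hour hand moves 30 degrees per hour and 0.5 degrees per minute.
At 8:15: (8) x 30 + 15 x 0.5 = 240 + 7.5 = 247.5 degrees

Final answer: 247.5 degrees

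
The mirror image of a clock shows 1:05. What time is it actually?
Reflection across the vertical (12-6) axis maps a hand at angle A degrees to (360 - A) degrees, which sends a reading of T minutes past 12:00 to (720 - T) minutes past 12:00.
Mirror reads 1:05 = 65 minutes past 12:00.
Actual time: (720 - 65) mod 720 = 655 minutes = 10:55.

Final answer: 10:55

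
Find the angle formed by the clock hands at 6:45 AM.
Hour hand position: 6 x 30 + 45 x 0.5 = 202.5 degrees
Minute hand position: 45 x 6 = 270 degrees
Difference: |202.5 - 270| = 67.5 degrees
The angle between the hands is 67.5 degrees

Final answer: 67.5 degrees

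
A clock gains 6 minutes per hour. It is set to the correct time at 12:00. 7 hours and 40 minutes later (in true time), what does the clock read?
For every 60 true minutes, the faulty clock advances 60 + 6 = 66 minutes.
True elapsed: 7 hours and 40 minutes = 460 minutes.
Faulty clock advances: 460 x 66/60 = 506 minutes (drift: 46 minutes ahead).
Shown time: 12:00 + 506 minutes = 8:26.

Final answer: 8:26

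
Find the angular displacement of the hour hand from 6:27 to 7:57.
The hour hand moves 0.5 degrees per minute.
Time elapsed: 7:57 - 6:27 = 90 minutes
Angular displacement: 90 x 0.5 = 45 degrees

Final answer: 45 degrees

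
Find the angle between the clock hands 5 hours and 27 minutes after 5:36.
First find the time 5 hours and 27 minutes after 5:36.
Total minutes: 5 x 60 + 36 + 5 x 60 + 27 = 663.
663 mod 720 = 663 minutes = 11:03.
Now compute the angle at 11:03:
Hour hand: 11 x 30 + 3 x 0.5 = 331.5 degrees
Minute hand: 3 x 6 = 18 degrees
Difference: |331.5 - 18| = 313.5 degrees
Smaller angle: 360 - 313.5 = 46.5 degrees

Final answer: 46.5 degrees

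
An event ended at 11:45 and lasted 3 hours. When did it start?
Starting time: 11:45 = 705 total minutes past 12:00
Subtracting: 3 hours = 180 minutes
705 - 180 = 525 minutes
= 8 hours and 45 minutes past 12:00 = 8:45

Final answer: 8:45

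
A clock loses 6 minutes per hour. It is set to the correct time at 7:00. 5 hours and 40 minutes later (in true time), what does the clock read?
For every 60 true minutes, the faulty clock advances 60 - 6 = 54 minutes.
True elapsed: 5 hours and 40 minutes = 340 minutes.
Faulty clock advances: 340 x 54/60 = 306 minutes (drift: 34 minutes behind).
Shown time: 7:00 + 306 minutes = 12:06.

Final answer: 12:06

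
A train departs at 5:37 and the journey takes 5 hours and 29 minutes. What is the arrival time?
Starting time: 5:37
Adding 29 minutes to 37 minutes: 37 + 29 = 66 minutes = 1 hour and 6 minutes
Adding 5 hours: 5 + 5 + 1 (carry) = 11
Final time: 11:06

Final answer: 11:06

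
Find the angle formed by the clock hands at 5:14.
Hour hand position: 5 x 30 + 14 x 0.5 = 157 degrees
Minute hand position: 14 x 6 = 84 degrees
Difference: |157 - 84| = 73 degrees
The angle between the hands is 73 degrees

Final answer: 73 degrees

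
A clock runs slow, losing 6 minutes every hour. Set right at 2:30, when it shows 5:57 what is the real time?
For every 60 true minutes, the faulty clock advances 54 minutes, so 1 faulty-clock minute corresponds to 60/54 true minutes.
From 2:30 to 5:57 on the faulty dial is 207 minutes.
True elapsed: 207 x 60/54 = 230 minutes = 3 hours and 50 minutes.
True time: 2:30 + 3 hours and 50 minutes = 6:20.

Final answer: 6:20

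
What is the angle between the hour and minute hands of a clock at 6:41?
Hour hand position: 6 x 30 + 41 x 0.5 = 200.5 degrees
Minute hand position: 41 x 6 = 246 degrees
Difference: |200.5 - 246| = 45.5 degrees
The angle between the hands is 45.5 degrees

Final answer: 45.5 degrees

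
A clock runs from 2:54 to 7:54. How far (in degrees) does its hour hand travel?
The hour hand moves 0.5 degrees per minute.
Time elapsed: 7:54 - 2:54 = 300 minutes
Angular displacement: 300 x 0.5 = 150 degrees

Final answer: 150 degrees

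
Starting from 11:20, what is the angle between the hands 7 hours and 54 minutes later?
First find the time 7 hours and 54 minutes after 11:20.
Total minutes: 11 x 60 + 20 + 7 x 60 + 54 = 1154.
1154 mod 720 = 434 minutes = 7:14.
Now compute the angle at 7:14:
Hour hand: 7 x 30 + 14 x 0.5 = 217 degrees
Minute hand: 14 x 6 = 84 degrees
Difference: |217 - 84| = 133 degrees
The angle is 133 degrees

Final answer: 133 degrees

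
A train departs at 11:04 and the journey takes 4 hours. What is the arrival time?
Starting time: 11:04
Adding 0 minutes to 4 minutes: 4 + 0 = 4 minutes
Adding 4 hours: 11 + 4 = 15 - 12 = 3
Final time: 3:04

Final answer: 3:04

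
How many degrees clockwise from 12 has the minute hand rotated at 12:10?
The minute hand moves 6 degrees per minute.
At 12:10: 10 x 6 = 60 degrees

Final answer: 60 degrees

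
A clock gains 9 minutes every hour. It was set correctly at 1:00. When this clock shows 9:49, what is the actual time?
For every 60 true minutes, the faulty clock advances 69 minutes, so 1 faulty-clock minute corresponds to 60/69 true minutes.
From 1:00 to 9:49 on the faulty dial is 529 minutes.
True elapsed: 529 x 60/69 = 460 minutes = 7 hours and 40 minutes.
True time: 1:00 + 7 hours and 40 minutes = 8:40.

Final answer: 8:40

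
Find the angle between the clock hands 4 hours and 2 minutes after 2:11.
First find the time 4 hours and 2 minutes after 2:11.
Total minutes: 2 x 60 + 11 + 4 x 60 + 2 = 373.
373 mod 720 = 373 minutes = 6:13.
Now compute the angle at 6:13:
Hour hand: 6 x 30 + 13 x 0.5 = 186.5 degrees
Minute hand: 13 x 6 = 78 degrees
Difference: |186.5 - 78| = 108.5 degrees
The angle is 108.5 degrees

Final answer: 108.5 degrees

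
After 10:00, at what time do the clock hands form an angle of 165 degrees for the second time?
At t minutes past 10:00, the hour hand is at 30 x 10 + 0.5t degrees and the minute hand is at 6t degrees.
The smaller angle between them is 165 degrees when |30H - 5.5t| = 165 or |30H - 5.5t| = 195.
With H = 10, solve 30 x 10 - 5.5t = +/- target for each target:
  t = (30 x 10 - 165) / 5.5 = 24.55
  t = (30 x 10 + 165) / 5.5 = 84.55 (outside (0, 60))
  t = (30 x 10 - 195) / 5.5 = 19.09
  t = (30 x 10 + 195) / 5.5 = 90 (outside (0, 60))
Valid solutions in (0, 60): {19.09, 24.55} minutes.
The second occurrence is t = 24.55 minutes.
The hands form a 165-degree angle at 24.55 minutes past 10:00.

Final answer: 24.55 minutes past 10:00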